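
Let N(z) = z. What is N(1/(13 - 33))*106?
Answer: -53/10 ≈ -5.3000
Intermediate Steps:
N(1/(13 - 33))*106 = 106/(13 - 33) = 106/(-20) = -1/20*106 = -53/10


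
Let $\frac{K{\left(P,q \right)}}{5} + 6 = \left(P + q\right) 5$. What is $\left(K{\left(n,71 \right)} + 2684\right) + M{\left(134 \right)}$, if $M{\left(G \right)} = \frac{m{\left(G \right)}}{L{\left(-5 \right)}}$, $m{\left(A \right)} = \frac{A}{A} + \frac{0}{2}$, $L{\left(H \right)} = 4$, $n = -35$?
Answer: $\frac{14217}{4} \approx 3554.3$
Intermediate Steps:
$K{\left(P,q \right)} = -30 + 25 P + 25 q$ ($K{\left(P,q \right)} = -30 + 5 \left(P + q\right) 5 = -30 + 5 \left(5 P + 5 q\right) = -30 + \left(25 P + 25 q\right) = -30 + 25 P + 25 q$)
$m{\left(A \right)} = 1$ ($m{\left(A \right)} = 1 + 0 \cdot \frac{1}{2} = 1 + 0 = 1$)
$M{\left(G \right)} = \frac{1}{4}$ ($M{\left(G \right)} = 1 \cdot \frac{1}{4} = \frac{1}{4}$)
$\left(K{\left(n,71 \right)} + 2684\right) + M{\left(134 \right)} = \left(\left(-30 + 25 \left(-35\right) + 25 \cdot 71\right) + 2684\right) + \frac{1}{4} = \left(\left(-30 - 875 + 1775\right) + 2684\right) + \frac{1}{4} = \left(870 + 2684\right) + \frac{1}{4} = 3554 + \frac{1}{4} = \frac{14217}{4}$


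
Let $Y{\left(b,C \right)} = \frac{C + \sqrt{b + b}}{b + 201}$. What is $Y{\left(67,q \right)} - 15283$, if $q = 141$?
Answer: $- \frac{4095703}{268} + \frac{\sqrt{134}}{268} \approx -15282.0$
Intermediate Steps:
$Y{\left(b,C \right)} = \frac{C + \sqrt{2} \sqrt{b}}{201 + b}$ ($Y{\left(b,C \right)} = \frac{C + \sqrt{2 b}}{201 + b} = \frac{C + \sqrt{2} \sqrt{b}}{201 + b}$)
$Y{\left(67,q \right)} - 15283 = \frac{141 + \sqrt{2} \sqrt{67}}{201 + 67} - 15283 = \frac{141 + \sqrt{134}}{268} - 15283 = \left(\frac{141}{268} + \frac{\sqrt{134}}{268}\right) - 15283 = - \frac{4095703}{268} + \frac{\sqrt{134}}{268}$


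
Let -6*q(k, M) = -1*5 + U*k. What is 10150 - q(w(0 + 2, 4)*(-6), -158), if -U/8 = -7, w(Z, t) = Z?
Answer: 60223/6 ≈ 10037.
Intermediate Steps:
U = 56 (U = -8*(-7) = 56)
q(k, M) = ⅚ - 28*k/3 (q(k, M) = -(-1*5 + 56*k)/6 = -(-5 + 56*k)/6 = ⅚ - 28*k/3)
10150 - q(w(0 + 2, 4)*(-6), -158) = 10150 - (⅚ - 28*(0 + 2)*(-6)/3) = 10150 - (⅚ - 56*(-6)/3) = 10150 - (⅚ - 28/3*(-12)) = 10150 - (⅚ + 112) = 10150 - 1*677/6 = 10150 - 677/6 = 60223/6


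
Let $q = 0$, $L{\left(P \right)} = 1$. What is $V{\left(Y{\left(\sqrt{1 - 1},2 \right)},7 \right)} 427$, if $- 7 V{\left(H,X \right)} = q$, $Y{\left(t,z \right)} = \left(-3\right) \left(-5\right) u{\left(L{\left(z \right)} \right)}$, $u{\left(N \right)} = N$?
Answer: $0$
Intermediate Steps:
$Y{\left(t,z \right)} = 15$ ($Y{\left(t,z \right)} = \left(-3\right) \left(-5\right) 1 = 15 \cdot 1 = 15$)
$V{\left(H,X \right)} = 0$ ($V{\left(H,X \right)} = \left(- \frac{1}{7}\right) 0 = 0$)
$V{\left(Y{\left(\sqrt{1 - 1},2 \right)},7 \right)} 427 = 0 \cdot 427 = 0$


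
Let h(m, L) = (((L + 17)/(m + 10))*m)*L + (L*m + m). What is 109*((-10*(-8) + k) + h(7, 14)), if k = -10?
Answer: 655417/17 ≈ 38554.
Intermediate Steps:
h(m, L) = m + L*m + L*m*(17 + L)/(10 + m) (h(m, L) = (((17 + L)/(10 + m))*m)*L + (m + L*m) = (m*(17 + L)/(10 + m))*L + (m + L*m) = L*m*(17 + L)/(10 + m) + (m + L*m) = m + L*m + L*m*(17 + L)/(10 + m))
109*((-10*(-8) + k) + h(7, 14)) = 109*((-10*(-8) - 10) + 7*(10 + 7 + 14**2 + 27*14 + 14*7)/(10 + 7)) = 109*((80 - 10) + 7*(10 + 7 + 196 + 378 + 98)/17) = 109*(70 + 7*(1/17)*689) = 109*(70 + 4823/17) = 109*(6013/17) = 655417/17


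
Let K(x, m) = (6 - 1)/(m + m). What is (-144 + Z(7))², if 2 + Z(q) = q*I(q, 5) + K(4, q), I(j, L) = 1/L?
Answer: 101949409/4900 ≈ 20806.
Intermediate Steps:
K(x, m) = 5/(2*m) (K(x, m) = 5/((2*m)) = 5*(1/(2*m)) = 5/(2*m))
Z(q) = -2 + q/5 + 5/(2*q) (Z(q) = -2 + (q/5 + 5/(2*q)) = -2 + q/5 + 5/(2*q))
(-144 + Z(7))² = (-144 + (-2 + (⅕)*7 + (5/2)/7))² = (-144 + (-2 + 7/5 + (5/2)*(⅐)))² = (-144 + (-2 + 7/5 + 5/14))² = (-144 - 17/70)² = (-10097/70)² = 101949409/4900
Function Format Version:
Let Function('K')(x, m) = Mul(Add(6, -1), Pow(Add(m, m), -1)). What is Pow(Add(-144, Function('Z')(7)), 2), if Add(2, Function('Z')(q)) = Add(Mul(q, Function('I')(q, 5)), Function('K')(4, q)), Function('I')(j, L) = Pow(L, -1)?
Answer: Rational(101949409, 4900) ≈ 20806.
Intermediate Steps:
Function('K')(x, m) = Mul(Rational(5, 2), Pow(m, -1)) (Function('K')(x, m) = Mul(5, Pow(Mul(2, m), -1)) = Mul(5, Mul(Rational(1, 2), Pow(m, -1))) = Mul(Rational(5, 2), Pow(m, -1)))
Function('Z')(q) = Add(-2, Mul(Rational(1, 5), q), Mul(Rational(5, 2), Pow(q, -1))) (Function('Z')(q) = Add(-2, Add(Mul(q, Pow(5, -1)), Mul(Rational(5, 2), Pow(q, -1)))) = Add(-2, Add(Mul(q, Rational(1, 5)), Mul(Rational(5, 2), Pow(q, -1)))) = Add(-2, Add(Mul(Rational(1, 5), q), Mul(Rational(5, 2), Pow(q, -1)))) = Add(-2, Mul(Rational(1, 5), q), Mul(Rational(5, 2), Pow(q, -1))))
Pow(Add(-144, Function('Z')(7)), 2) = Pow(Add(-144, Add(-2, Mul(Rational(1, 5), 7), Mul(Rational(5, 2), Pow(7, -1)))), 2) = Pow(Add(-144, Add(-2, Rational(7, 5), Mul(Rational(5, 2), Rational(1, 7)))), 2) = Pow(Add(-144, Add(-2, Rational(7, 5), Rational(5, 14))), 2) = Pow(Add(-144, Rational(-17, 70)), 2) = Pow(Rational(-10097, 70), 2) = Rational(101949409, 4900)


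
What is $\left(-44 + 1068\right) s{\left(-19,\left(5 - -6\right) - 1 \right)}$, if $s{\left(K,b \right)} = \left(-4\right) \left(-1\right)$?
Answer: $4096$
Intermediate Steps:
$s{\left(K,b \right)} = 4$
$\left(-44 + 1068\right) s{\left(-19,\left(5 - -6\right) - 1 \right)} = \left(-44 + 1068\right) 4 = 1024 \cdot 4 = 4096$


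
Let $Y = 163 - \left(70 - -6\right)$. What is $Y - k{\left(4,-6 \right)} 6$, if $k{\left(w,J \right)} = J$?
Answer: $123$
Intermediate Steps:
$Y = 87$ ($Y = 163 - \left(70 + 6\right) = 163 - 76 = 87$)
$Y - k{\left(4,-6 \right)} 6 = 87 - \left(-6\right) 6 = 87 - -36 = 87 + 36 = 123$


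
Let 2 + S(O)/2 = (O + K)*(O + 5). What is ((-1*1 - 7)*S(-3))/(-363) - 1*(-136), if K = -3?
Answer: 49144/363 ≈ 135.38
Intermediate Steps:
S(O) = -4 + 2*(-3 + O)*(5 + O) (S(O) = -4 + 2*((O - 3)*(O + 5)) = -4 + 2*((-3 + O)*(5 + O)) = -4 + 2*(-3 + O)*(5 + O))
((-1*1 - 7)*S(-3))/(-363) - 1*(-136) = ((-1*1 - 7)*(-34 + 2*(-3)² + 4*(-3)))/(-363) - 1*(-136) = ((-1 - 7)*(-34 + 2*9 - 12))*(-1/363) + 136 = -8*(-34 + 18 - 12)*(-1/363) + 136 = -8*(-28)*(-1/363) + 136 = 224*(-1/363) + 136 = -224/363 + 136 = 49144/363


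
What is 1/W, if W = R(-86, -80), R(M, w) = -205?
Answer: -1/205 ≈ -0.0048781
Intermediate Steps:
W = -205
1/W = 1/(-205) = -1/205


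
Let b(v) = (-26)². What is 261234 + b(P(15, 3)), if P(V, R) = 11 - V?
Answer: 261910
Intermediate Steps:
b(v) = 676
261234 + b(P(15, 3)) = 261234 + 676 = 261910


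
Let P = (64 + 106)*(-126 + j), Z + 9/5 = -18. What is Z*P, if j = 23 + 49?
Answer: 181764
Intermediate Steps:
j = 72
Z = -99/5 (Z = -9/5 - 18 = -99/5 ≈ -19.800)
P = -9180 (P = (64 + 106)*(-126 + 72) = 170*(-54) = -9180)
Z*P = -99/5*(-9180) = 181764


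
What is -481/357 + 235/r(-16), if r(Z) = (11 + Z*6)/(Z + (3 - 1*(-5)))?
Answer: 7415/357 ≈ 20.770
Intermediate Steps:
r(Z) = (11 + 6*Z)/(8 + Z) (r(Z) = (11 + 6*Z)/(Z + (3 + 5)) = (11 + 6*Z)/(Z + 8) = (11 + 6*Z)/(8 + Z))
-481/357 + 235/r(-16) = -481/357 + 235/(((11 + 6*(-16))/(8 - 16))) = -481*1/357 + 235/(((11 - 96)/(-8))) = -481/357 + 235/((-1/8*(-85))) = -481/357 + 235/(85/8) = -481/357 + 235*(8/85) = -481/357 + 376/17 = 7415/357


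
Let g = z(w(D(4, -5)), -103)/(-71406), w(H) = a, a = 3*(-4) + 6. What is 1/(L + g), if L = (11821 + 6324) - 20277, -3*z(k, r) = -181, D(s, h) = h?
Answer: -214218/456712957 ≈ -0.00046904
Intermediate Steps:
a = -6 (a = -12 + 6 = -6)
w(H) = -6
z(k, r) = 181/3 (z(k, r) = -⅓*(-181) = 181/3)
g = -181/214218 (g = (181/3)/(-71406) = (181/3)*(-1/71406) = -181/214218 ≈ -0.00084493)
L = -2132 (L = 18145 - 20277 = -2132)
1/(L + g) = 1/(-2132 - 181/214218) = 1/(-456712957/214218) = -214218/456712957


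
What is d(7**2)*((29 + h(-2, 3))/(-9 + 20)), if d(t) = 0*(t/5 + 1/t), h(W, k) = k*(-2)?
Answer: 0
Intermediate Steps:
h(W, k) = -2*k
d(t) = 0 (d(t) = 0*(t*(1/5) + 1/t) = 0*(t/5 + 1/t) = 0*(1/t + t/5) = 0)
d(7**2)*((29 + h(-2, 3))/(-9 + 20)) = 0*((29 - 2*3)/(-9 + 20)) = 0*((29 - 6)/11) = 0*(23*(1/11)) = 0*(23/11) = 0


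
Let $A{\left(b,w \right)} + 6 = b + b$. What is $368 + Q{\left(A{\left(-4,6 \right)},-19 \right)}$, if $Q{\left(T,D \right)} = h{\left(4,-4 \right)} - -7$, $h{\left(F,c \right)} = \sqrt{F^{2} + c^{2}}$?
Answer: $375 + 4 \sqrt{2} \approx 380.66$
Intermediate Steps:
$A{\left(b,w \right)} = -6 + 2 b$ ($A{\left(b,w \right)} = -6 + \left(b + b\right) = -6 + 2 b$)
$Q{\left(T,D \right)} = 7 + 4 \sqrt{2}$ ($Q{\left(T,D \right)} = \sqrt{4^{2} + \left(-4\right)^{2}} - -7 = \sqrt{16 + 16} + 7 = \sqrt{32} + 7 = 4 \sqrt{2} + 7 = 7 + 4 \sqrt{2}$)
$368 + Q{\left(A{\left(-4,6 \right)},-19 \right)} = 368 + \left(7 + 4 \sqrt{2}\right) = 375 + 4 \sqrt{2}$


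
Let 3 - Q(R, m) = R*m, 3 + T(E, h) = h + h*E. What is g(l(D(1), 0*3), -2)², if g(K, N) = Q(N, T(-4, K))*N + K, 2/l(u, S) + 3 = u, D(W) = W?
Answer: 49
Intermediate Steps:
T(E, h) = -3 + h + E*h (T(E, h) = -3 + (h + h*E) = -3 + (h + E*h) = -3 + h + E*h)
l(u, S) = 2/(-3 + u)
Q(R, m) = 3 - R*m
g(K, N) = K + N*(3 - N*(-3 - 3*K)) (g(K, N) = (3 - N*(-3 + K - 4*K))*N + K = (3 - N*(-3 - 3*K))*N + K = N*(3 - N*(-3 - 3*K)) + K = K + N*(3 - N*(-3 - 3*K)))
g(l(D(1), 0*3), -2)² = (2/(-3 + 1) + 3*(-2)*(1 - 2*(1 + 2/(-3 + 1))))² = (2/(-2) + 3*(-2)*(1 - 2*(1 + 2/(-2))))² = (2*(-½) + 3*(-2)*(1 - 2*(1 + 2*(-½))))² = (-1 + 3*(-2)*(1 - 2*(1 - 1)))² = (-1 + 3*(-2)*(1 - 2*0))² = (-1 + 3*(-2)*(1 + 0))² = (-1 + 3*(-2)*1)² = (-1 - 6)² = (-7)² = 49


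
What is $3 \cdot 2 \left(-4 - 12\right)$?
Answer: $-96$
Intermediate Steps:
$3 \cdot 2 \left(-4 - 12\right) = 6 \left(-16\right) = -96$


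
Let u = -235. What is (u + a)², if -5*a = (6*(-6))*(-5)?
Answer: 73441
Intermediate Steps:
a = -36 (a = -6*(-6)*(-5)/5 = -(-36)*(-5)/5 = -⅕*180 = -36)
(u + a)² = (-235 - 36)² = (-271)² = 73441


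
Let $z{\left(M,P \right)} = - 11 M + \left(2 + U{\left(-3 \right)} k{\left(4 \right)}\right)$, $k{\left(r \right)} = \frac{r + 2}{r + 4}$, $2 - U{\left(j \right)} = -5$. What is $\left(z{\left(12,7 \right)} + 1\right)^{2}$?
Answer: $\frac{245025}{16} \approx 15314.0$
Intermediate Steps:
$U{\left(j \right)} = 7$ ($U{\left(j \right)} = 2 - -5 = 2 + 5 = 7$)
$k{\left(r \right)} = \frac{2 + r}{4 + r}$
$z{\left(M,P \right)} = \frac{29}{4} - 11 M$ ($z{\left(M,P \right)} = - 11 M + \left(2 + 7 \frac{2 + 4}{4 + 4}\right) = - 11 M + \left(2 + 7 \cdot \frac{1}{8} \cdot 6\right) = - 11 M + \left(2 + 7 \cdot \frac{3}{4}\right) = - 11 M + \left(2 + \frac{21}{4}\right) = - 11 M + \frac{29}{4} = \frac{29}{4} - 11 M$)
$\left(z{\left(12,7 \right)} + 1\right)^{2} = \left(\left(\frac{29}{4} - 132\right) + 1\right)^{2} = \left(- \frac{499}{4} + 1\right)^{2} = \left(- \frac{495}{4}\right)^{2} = \frac{245025}{16}$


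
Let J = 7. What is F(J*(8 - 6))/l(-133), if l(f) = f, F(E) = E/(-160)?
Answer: 1/1520 ≈ 0.00065789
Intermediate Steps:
F(E) = -E/160 (F(E) = E*(-1/160) = -E/160)
F(J*(8 - 6))/l(-133) = -7*(8 - 6)/160/(-133) = -7*2/160*(-1/133) = -1/160*14*(-1/133) = -7/80*(-1/133) = 1/1520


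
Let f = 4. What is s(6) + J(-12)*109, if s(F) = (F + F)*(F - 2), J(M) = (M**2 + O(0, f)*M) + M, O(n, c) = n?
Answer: 14436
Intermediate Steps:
J(M) = M + M**2 (J(M) = (M**2 + 0*M) + M = (M**2 + 0) + M = M**2 + M = M + M**2)
s(F) = 2*F*(-2 + F) (s(F) = (2*F)*(-2 + F) = 2*F*(-2 + F))
s(6) + J(-12)*109 = 2*6*(-2 + 6) - 12*(1 - 12)*109 = 2*6*4 - 12*(-11)*109 = 48 + 132*109 = 48 + 14388 = 14436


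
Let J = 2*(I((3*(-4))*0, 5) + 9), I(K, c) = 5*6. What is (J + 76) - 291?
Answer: -137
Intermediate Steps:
I(K, c) = 30
J = 78 (J = 2*(30 + 9) = 2*39 = 78)
(J + 76) - 291 = (78 + 76) - 291 = 154 - 291 = -137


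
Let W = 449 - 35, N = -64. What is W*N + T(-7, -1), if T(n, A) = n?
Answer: -26503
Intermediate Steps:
W = 414
W*N + T(-7, -1) = 414*(-64) - 7 = -26496 - 7 = -26503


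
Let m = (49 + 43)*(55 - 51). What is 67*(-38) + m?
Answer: -2178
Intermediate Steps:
m = 368 (m = 92*4 = 368)
67*(-38) + m = 67*(-38) + 368 = -2546 + 368 = -2178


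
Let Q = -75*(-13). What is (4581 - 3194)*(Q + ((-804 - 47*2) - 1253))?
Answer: -1631112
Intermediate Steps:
Q = 975
(4581 - 3194)*(Q + ((-804 - 47*2) - 1253)) = (4581 - 3194)*(975 + ((-804 - 47*2) - 1253)) = 1387*(975 + ((-804 - 94) - 1253)) = 1387*(975 + (-898 - 1253)) = 1387*(975 - 2151) = 1387*(-1176) = -1631112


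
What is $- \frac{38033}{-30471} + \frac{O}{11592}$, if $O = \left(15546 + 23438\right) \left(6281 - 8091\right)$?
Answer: $- \frac{12795384353}{2102499} \approx -6085.8$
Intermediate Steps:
$O = -70561040$ ($O = 38984 \left(-1810\right) = -70561040$)
$- \frac{38033}{-30471} + \frac{O}{11592} = - \frac{38033}{-30471} - \frac{70561040}{11592} = \left(-38033\right) \left(- \frac{1}{30471}\right) - \frac{8820130}{1449} = \frac{38033}{30471} - \frac{8820130}{1449} = - \frac{12795384353}{2102499}$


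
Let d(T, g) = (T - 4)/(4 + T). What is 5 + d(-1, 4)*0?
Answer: 5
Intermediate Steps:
d(T, g) = (-4 + T)/(4 + T)
5 + d(-1, 4)*0 = 5 + ((-4 - 1)/(4 - 1))*0 = 5 + (-5/3)*0 = 5 + ((⅓)*(-5))*0 = 5 - 5/3*0 = 5 + 0 = 5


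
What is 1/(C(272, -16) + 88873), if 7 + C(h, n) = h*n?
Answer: 1/84514 ≈ 1.1832e-5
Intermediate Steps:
C(h, n) = -7 + h*n
1/(C(272, -16) + 88873) = 1/((-7 + 272*(-16)) + 88873) = 1/((-7 - 4352) + 88873) = 1/(-4359 + 88873) = 1/84514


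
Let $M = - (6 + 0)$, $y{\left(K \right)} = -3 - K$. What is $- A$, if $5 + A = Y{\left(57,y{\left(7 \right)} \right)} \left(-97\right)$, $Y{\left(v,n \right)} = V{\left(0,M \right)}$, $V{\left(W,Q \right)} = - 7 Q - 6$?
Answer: $3497$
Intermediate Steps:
$M = -6$ ($M = \left(-1\right) 6 = -6$)
$V{\left(W,Q \right)} = -6 - 7 Q$
$Y{\left(v,n \right)} = 36$ ($Y{\left(v,n \right)} = -6 - -42 = -6 + 42 = 36$)
$A = -3497$ ($A = -5 + 36 \left(-97\right) = -5 - 3492 = -3497$)
$- A = \left(-1\right) \left(-3497\right) = 3497$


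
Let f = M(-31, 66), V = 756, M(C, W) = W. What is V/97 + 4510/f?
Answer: 22153/291 ≈ 76.127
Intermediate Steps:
f = 66
V/97 + 4510/f = 756/97 + 4510/66 = 756*(1/97) + 4510*(1/66) = 756/97 + 205/3 = 22153/291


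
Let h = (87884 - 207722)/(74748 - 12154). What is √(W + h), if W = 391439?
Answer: 8*√5990835779747/31297 ≈ 625.65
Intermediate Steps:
h = -59919/31297 (h = -119838/62594 = -119838*1/62594 = -59919/31297 ≈ -1.9145)
√(W + h) = √(391439 - 59919/31297) = √(12250806464/31297) = 8*√5990835779747/31297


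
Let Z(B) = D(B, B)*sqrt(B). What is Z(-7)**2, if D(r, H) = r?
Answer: -343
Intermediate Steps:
Z(B) = B**(3/2) (Z(B) = B*sqrt(B) = B**(3/2))
Z(-7)**2 = ((-7)**(3/2))**2 = (-7*I*sqrt(7))**2 = -343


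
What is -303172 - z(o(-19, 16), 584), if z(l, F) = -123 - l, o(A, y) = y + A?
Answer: -303052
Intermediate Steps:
o(A, y) = A + y
-303172 - z(o(-19, 16), 584) = -303172 - (-123 - (-19 + 16)) = -303172 - (-123 - 1*(-3)) = -303172 - (-123 + 3) = -303172 - 1*(-120) = -303172 + 120 = -303052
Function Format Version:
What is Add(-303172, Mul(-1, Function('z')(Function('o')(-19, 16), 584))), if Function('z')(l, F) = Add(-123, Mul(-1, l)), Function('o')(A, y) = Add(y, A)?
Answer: -303052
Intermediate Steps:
Function('o')(A, y) = Add(A, y)
Add(-303172, Mul(-1, Function('z')(Function('o')(-19, 16), 584))) = Add(-303172, Mul(-1, Add(-123, Mul(-1, Add(-19, 16))))) = Add(-303172, Mul(-1, Add(-123, Mul(-1, -3)))) = Add(-303172, Mul(-1, Add(-123, 3))) = Add(-303172, Mul(-1, -120)) = Add(-303172, 120) = -303052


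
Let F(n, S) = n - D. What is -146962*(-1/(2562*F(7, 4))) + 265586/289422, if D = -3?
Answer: 587361301/88273710 ≈ 6.6539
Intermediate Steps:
F(n, S) = 3 + n (F(n, S) = n - 1*(-3) = n + 3 = 3 + n)
-146962*(-1/(2562*F(7, 4))) + 265586/289422 = -146962*(-1/(2562*(3 + 7))) + 265586/289422 = -146962/((-2562*10)) + 265586*(1/289422) = -146962/(-25620) + 132793/144711 = -146962*(-1/25620) + 132793/144711 = 73481/12810 + 132793/144711 = 587361301/88273710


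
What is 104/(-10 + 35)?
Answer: 104/25 ≈ 4.1600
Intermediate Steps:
104/(-10 + 35) = 104/25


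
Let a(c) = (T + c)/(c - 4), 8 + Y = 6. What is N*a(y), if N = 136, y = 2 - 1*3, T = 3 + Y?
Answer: 0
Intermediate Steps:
Y = -2 (Y = -8 + 6 = -2)
T = 1 (T = 3 - 2 = 1)
y = -1 (y = 2 - 3 = -1)
a(c) = (1 + c)/(-4 + c) (a(c) = (1 + c)/(c - 4) = (1 + c)/(-4 + c))
N*a(y) = 136*((1 - 1)/(-4 - 1)) = 136*(0/(-5)) = 136*(-⅕*0) = 136*0 = 0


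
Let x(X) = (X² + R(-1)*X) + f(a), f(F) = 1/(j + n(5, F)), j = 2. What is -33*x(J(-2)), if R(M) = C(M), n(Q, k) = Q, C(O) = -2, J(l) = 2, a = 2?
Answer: -33/7 ≈ -4.7143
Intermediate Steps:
R(M) = -2
f(F) = ⅐ (f(F) = 1/(2 + 5) = 1/7 = ⅐)
x(X) = ⅐ + X² - 2*X (x(X) = (X² - 2*X) + ⅐ = ⅐ + X² - 2*X)
-33*x(J(-2)) = -33*(⅐ + 2² - 2*2) = -33*(⅐ + 4 - 4) = -33*⅐ = -33/7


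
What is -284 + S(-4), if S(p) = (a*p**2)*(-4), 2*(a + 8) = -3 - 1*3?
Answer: 420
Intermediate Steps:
a = -11 (a = -8 + (-3 - 1*3)/2 = -8 + (-3 - 3)/2 = -8 + (1/2)*(-6) = -8 - 3 = -11)
S(p) = 44*p**2 (S(p) = -11*p**2*(-4) = 44*p**2)
-284 + S(-4) = -284 + 44*(-4)**2 = -284 + 44*16 = -284 + 704 = 420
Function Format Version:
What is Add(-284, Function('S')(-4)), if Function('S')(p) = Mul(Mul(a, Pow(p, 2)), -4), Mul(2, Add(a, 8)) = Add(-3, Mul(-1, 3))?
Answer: 420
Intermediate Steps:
a = -11 (a = Add(-8, Mul(Rational(1, 2), Add(-3, Mul(-1, 3)))) = Add(-8, Mul(Rational(1, 2), Add(-3, -3))) = Add(-8, Mul(Rational(1, 2), -6)) = Add(-8, -3) = -11)
Function('S')(p) = Mul(44, Pow(p, 2)) (Function('S')(p) = Mul(Mul(-11, Pow(p, 2)), -4) = Mul(44, Pow(p, 2)))
Add(-284, Function('S')(-4)) = Add(-284, Mul(44, Pow(-4, 2))) = Add(-284, Mul(44, 16)) = Add(-284, 704) = 420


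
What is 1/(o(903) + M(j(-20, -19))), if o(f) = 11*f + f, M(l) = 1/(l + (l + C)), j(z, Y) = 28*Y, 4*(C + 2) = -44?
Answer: 1077/11670371 ≈ 9.2285e-5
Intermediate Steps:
C = -13 (C = -2 + (1/4)*(-44) = -2 - 11 = -13)
M(l) = 1/(-13 + 2*l) (M(l) = 1/(l + (l - 13)) = 1/(l + (-13 + l)) = 1/(-13 + 2*l))
o(f) = 12*f
1/(o(903) + M(j(-20, -19))) = 1/(12*903 + 1/(-13 + 2*(28*(-19)))) = 1/(10836 + 1/(-13 + 2*(-532))) = 1/(10836 + 1/(-13 - 1064)) = 1/(10836 + 1/(-1077)) = 1/(10836 - 1/1077) = 1/(11670371/1077) = 1077/11670371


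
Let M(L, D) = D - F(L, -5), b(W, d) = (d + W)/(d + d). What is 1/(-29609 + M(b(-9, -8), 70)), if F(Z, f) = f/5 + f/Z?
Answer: -17/502066 ≈ -3.3860e-5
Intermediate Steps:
F(Z, f) = f/5 + f/Z (F(Z, f) = f*(⅕) + f/Z = f/5 + f/Z)
b(W, d) = (W + d)/(2*d) (b(W, d) = (W + d)/((2*d)) = (W + d)*(1/(2*d)) = (W + d)/(2*d))
M(L, D) = 1 + D + 5/L (M(L, D) = D - ((⅕)*(-5) - 5/L) = D - (-1 - 5/L) = D + (1 + 5/L) = 1 + D + 5/L)
1/(-29609 + M(b(-9, -8), 70)) = 1/(-29609 + (1 + 70 + 5/(((½)*(-9 - 8)/(-8))))) = 1/(-29609 + (1 + 70 + 5/(((½)*(-⅛)*(-17))))) = 1/(-29609 + (1 + 70 + 5/(17/16))) = 1/(-29609 + (1 + 70 + 5*(16/17))) = 1/(-29609 + (1 + 70 + 80/17)) = 1/(-29609 + 1287/17) = 1/(-502066/17) = -17/502066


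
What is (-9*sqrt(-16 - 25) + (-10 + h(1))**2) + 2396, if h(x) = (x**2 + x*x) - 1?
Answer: 2477 - 9*I*sqrt(41) ≈ 2477.0 - 57.628*I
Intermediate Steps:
h(x) = -1 + 2*x**2 (h(x) = (x**2 + x**2) - 1 = 2*x**2 - 1 = -1 + 2*x**2)
(-9*sqrt(-16 - 25) + (-10 + h(1))**2) + 2396 = (-9*sqrt(-16 - 25) + (-10 + (-1 + 2*1**2))**2) + 2396 = (-9*I*sqrt(41) + (-10 + (-1 + 2*1))**2) + 2396 = (-9*I*sqrt(41) + (-10 + (-1 + 2))**2) + 2396 = (-9*I*sqrt(41) + (-10 + 1)**2) + 2396 = (-9*I*sqrt(41) + (-9)**2) + 2396 = (-9*I*sqrt(41) + 81) + 2396 = (81 - 9*I*sqrt(41)) + 2396 = 2477 - 9*I*sqrt(41)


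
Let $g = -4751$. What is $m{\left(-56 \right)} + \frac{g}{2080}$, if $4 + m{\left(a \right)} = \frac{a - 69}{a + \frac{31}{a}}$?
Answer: $- \frac{26835857}{6587360} \approx -4.0738$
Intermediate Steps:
$m{\left(a \right)} = -4 + \frac{-69 + a}{a + \frac{31}{a}}$ ($m{\left(a \right)} = -4 + \frac{a - 69}{a + \frac{31}{a}} = -4 + \frac{-69 + a}{a + \frac{31}{a}}$)
$m{\left(-56 \right)} + \frac{g}{2080} = \frac{-124 - -3864 - 3 \left(-56\right)^{2}}{31 + \left(-56\right)^{2}} - \frac{4751}{2080} = \frac{-124 + 3864 - 9408}{31 + 3136} - \frac{4751}{2080} = \frac{-124 + 3864 - 9408}{3167} - \frac{4751}{2080} = \frac{1}{3167} \left(-5668\right) - \frac{4751}{2080} = - \frac{5668}{3167} - \frac{4751}{2080} = - \frac{26835857}{6587360}$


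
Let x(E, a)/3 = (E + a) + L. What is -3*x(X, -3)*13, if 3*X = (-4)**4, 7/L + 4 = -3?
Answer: -9516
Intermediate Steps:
L = -1 (L = 7/(-4 - 3) = 7/(-7) = 7*(-1/7) = -1)
X = 256/3 (X = (1/3)*(-4)**4 = (1/3)*256 = 256/3 ≈ 85.333)
x(E, a) = -3 + 3*E + 3*a (x(E, a) = 3*((E + a) - 1) = 3*(-1 + E + a) = -3 + 3*E + 3*a)
-3*x(X, -3)*13 = -3*(-3 + 3*(256/3) + 3*(-3))*13 = -3*(-3 + 256 - 9)*13 = -3*244*13 = -732*13 = -9516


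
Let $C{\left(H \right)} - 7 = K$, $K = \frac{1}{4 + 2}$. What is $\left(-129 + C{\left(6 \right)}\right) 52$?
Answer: $- \frac{19006}{3} \approx -6335.3$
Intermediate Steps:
$K = \frac{1}{6} \approx 0.16667$
$C{\left(H \right)} = \frac{43}{6}$ ($C{\left(H \right)} = 7 + \frac{1}{6} = \frac{43}{6}$)
$\left(-129 + C{\left(6 \right)}\right) 52 = \left(-129 + \frac{43}{6}\right) 52 = \left(- \frac{731}{6}\right) 52 = - \frac{19006}{3}$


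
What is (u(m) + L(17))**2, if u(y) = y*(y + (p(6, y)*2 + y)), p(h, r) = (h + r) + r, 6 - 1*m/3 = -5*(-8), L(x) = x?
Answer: 3747521089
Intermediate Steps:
m = -102 (m = 18 - (-15)*(-8) = 18 - 3*40 = 18 - 120 = -102)
p(h, r) = h + 2*r
u(y) = y*(12 + 6*y) (u(y) = y*(y + ((6 + 2*y)*2 + y)) = y*(y + ((12 + 4*y) + y)) = y*(y + (12 + 5*y)) = y*(12 + 6*y))
(u(m) + L(17))**2 = (6*(-102)*(2 - 102) + 17)**2 = (6*(-102)*(-100) + 17)**2 = (61200 + 17)**2 = 61217**2 = 3747521089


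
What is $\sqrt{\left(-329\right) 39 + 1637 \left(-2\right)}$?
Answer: $i \sqrt{16105} \approx 126.91 i$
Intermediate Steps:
$\sqrt{\left(-329\right) 39 + 1637 \left(-2\right)} = \sqrt{-12831 - 3274} = \sqrt{-16105} = i \sqrt{16105}$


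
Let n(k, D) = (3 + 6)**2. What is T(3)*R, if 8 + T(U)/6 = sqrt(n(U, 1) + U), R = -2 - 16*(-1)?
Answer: -672 + 168*sqrt(21) ≈ 97.873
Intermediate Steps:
R = 14 (R = -2 + 16 = 14)
n(k, D) = 81 (n(k, D) = 9**2 = 81)
T(U) = -48 + 6*sqrt(81 + U)
T(3)*R = (-48 + 6*sqrt(81 + 3))*14 = (-48 + 6*sqrt(84))*14 = (-48 + 6*(2*sqrt(21)))*14 = (-48 + 12*sqrt(21))*14 = -672 + 168*sqrt(21)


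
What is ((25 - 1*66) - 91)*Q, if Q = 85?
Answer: -11220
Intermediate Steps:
((25 - 1*66) - 91)*Q = ((25 - 1*66) - 91)*85 = ((25 - 66) - 91)*85 = (-41 - 91)*85 = -132*85 = -11220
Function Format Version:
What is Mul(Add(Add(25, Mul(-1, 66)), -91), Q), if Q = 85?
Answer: -11220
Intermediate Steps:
Mul(Add(Add(25, Mul(-1, 66)), -91), Q) = Mul(Add(Add(25, Mul(-1, 66)), -91), 85) = Mul(Add(Add(25, -66), -91), 85) = Mul(Add(-41, -91), 85) = Mul(-132, 85) = -11220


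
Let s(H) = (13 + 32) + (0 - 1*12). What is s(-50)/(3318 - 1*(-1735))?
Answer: 33/5053 ≈ 0.0065308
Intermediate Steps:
s(H) = 33 (s(H) = 45 + (0 - 12) = 45 - 12 = 33)
s(-50)/(3318 - 1*(-1735)) = 33/(3318 - 1*(-1735)) = 33/(3318 + 1735) = 33/5053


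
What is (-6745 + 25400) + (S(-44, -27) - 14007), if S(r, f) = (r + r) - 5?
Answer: 4555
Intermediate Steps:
S(r, f) = -5 + 2*r (S(r, f) = 2*r - 5 = -5 + 2*r)
(-6745 + 25400) + (S(-44, -27) - 14007) = (-6745 + 25400) + ((-5 + 2*(-44)) - 14007) = 18655 + ((-5 - 88) - 14007) = 18655 + (-93 - 14007) = 18655 - 14100 = 4555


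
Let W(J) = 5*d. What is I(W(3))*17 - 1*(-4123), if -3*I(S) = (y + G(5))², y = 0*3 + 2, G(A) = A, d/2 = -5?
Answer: 11536/3 ≈ 3845.3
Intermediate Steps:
d = -10 (d = 2*(-5) = -10)
W(J) = -50 (W(J) = 5*(-10) = -50)
y = 2 (y = 0 + 2 = 2)
I(S) = -49/3 (I(S) = -(2 + 5)²/3 = -⅓*7² = -⅓*49 = -49/3)
I(W(3))*17 - 1*(-4123) = -49/3*17 - 1*(-4123) = -833/3 + 4123 = 11536/3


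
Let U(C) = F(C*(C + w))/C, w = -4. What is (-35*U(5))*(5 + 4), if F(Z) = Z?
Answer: -315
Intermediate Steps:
U(C) = -4 + C (U(C) = (C*(C - 4))/C = (C*(-4 + C))/C = -4 + C)
(-35*U(5))*(5 + 4) = (-35*(-4 + 5))*(5 + 4) = -35*1*9 = -35*9 = -315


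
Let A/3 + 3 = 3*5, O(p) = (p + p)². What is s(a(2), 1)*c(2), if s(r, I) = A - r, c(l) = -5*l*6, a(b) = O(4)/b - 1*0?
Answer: -240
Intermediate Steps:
O(p) = 4*p² (O(p) = (2*p)² = 4*p²)
a(b) = 64/b (a(b) = (4*4²)/b - 1*0 = (4*16)/b + 0 = 64/b + 0 = 64/b)
A = 36 (A = -9 + 3*(3*5) = -9 + 3*15 = -9 + 45 = 36)
c(l) = -30*l
s(r, I) = 36 - r
s(a(2), 1)*c(2) = (36 - 64/2)*(-30*2) = (36 - 64/2)*(-60) = (36 - 1*32)*(-60) = (36 - 32)*(-60) = 4*(-60) = -240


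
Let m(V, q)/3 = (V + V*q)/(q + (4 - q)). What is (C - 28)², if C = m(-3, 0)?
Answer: 14641/16 ≈ 915.06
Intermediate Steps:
m(V, q) = 3*V/4 + 3*V*q/4 (m(V, q) = 3*((V + V*q)/(q + (4 - q))) = 3*((V + V*q)/4) = 3*((V + V*q)*(¼)) = 3*(V/4 + V*q/4) = 3*V/4 + 3*V*q/4)
C = -9/4 (C = (¾)*(-3)*(1 + 0) = (¾)*(-3)*1 = -9/4 ≈ -2.2500)
(C - 28)² = (-9/4 - 28)² = (-121/4)² = 14641/16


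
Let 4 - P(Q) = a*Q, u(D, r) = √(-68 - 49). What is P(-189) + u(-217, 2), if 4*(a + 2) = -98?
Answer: -10009/2 + 3*I*√13 ≈ -5004.5 + 10.817*I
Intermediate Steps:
a = -53/2 (a = -2 + (¼)*(-98) = -2 - 49/2 = -53/2 ≈ -26.500)
u(D, r) = 3*I*√13 (u(D, r) = √(-117) = 3*I*√13)
P(Q) = 4 + 53*Q/2 (P(Q) = 4 - (-53)*Q/2 = 4 + 53*Q/2)
P(-189) + u(-217, 2) = (4 + (53/2)*(-189)) + 3*I*√13 = (4 - 10017/2) + 3*I*√13 = -10009/2 + 3*I*√13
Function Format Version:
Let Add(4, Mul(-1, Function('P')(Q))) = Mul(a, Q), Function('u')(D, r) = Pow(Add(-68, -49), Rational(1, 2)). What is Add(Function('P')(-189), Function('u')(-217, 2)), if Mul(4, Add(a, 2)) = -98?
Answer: Add(Rational(-10009, 2), Mul(3, I, Pow(13, Rational(1, 2)))) ≈ Add(-5004.5, Mul(10.817, I))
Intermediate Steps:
a = Rational(-53, 2) (a = Add(-2, Mul(Rational(1, 4), -98)) = Add(-2, Rational(-49, 2)) = Rational(-53, 2) ≈ -26.500)
Function('u')(D, r) = Mul(3, I, Pow(13, Rational(1, 2))) (Function('u')(D, r) = Pow(-117, Rational(1, 2)) = Mul(3, I, Pow(13, Rational(1, 2))))
Function('P')(Q) = Add(4, Mul(Rational(53, 2), Q)) (Function('P')(Q) = Add(4, Mul(-1, Mul(Rational(-53, 2), Q))) = Add(4, Mul(Rational(53, 2), Q)))
Add(Function('P')(-189), Function('u')(-217, 2)) = Add(Add(4, Mul(Rational(53, 2), -189)), Mul(3, I, Pow(13, Rational(1, 2)))) = Add(Add(4, Rational(-10017, 2)), Mul(3, I, Pow(13, Rational(1, 2)))) = Add(Rational(-10009, 2), Mul(3, I, Pow(13, Rational(1, 2))))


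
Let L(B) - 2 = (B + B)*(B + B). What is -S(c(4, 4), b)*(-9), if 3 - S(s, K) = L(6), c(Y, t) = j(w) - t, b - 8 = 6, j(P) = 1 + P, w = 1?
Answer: -1287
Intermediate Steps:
b = 14 (b = 8 + 6 = 14)
c(Y, t) = 2 - t (c(Y, t) = (1 + 1) - t = 2 - t)
L(B) = 2 + 4*B² (L(B) = 2 + (B + B)*(B + B) = 2 + (2*B)*(2*B) = 2 + 4*B²)
S(s, K) = -143 (S(s, K) = 3 - (2 + 4*6²) = 3 - (2 + 4*36) = 3 - (2 + 144) = 3 - 1*146 = 3 - 146 = -143)
-S(c(4, 4), b)*(-9) = -(-143)*(-9) = -1*1287 = -1287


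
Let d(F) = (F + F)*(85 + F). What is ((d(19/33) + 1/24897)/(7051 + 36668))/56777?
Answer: 127226093/3204780322471299 ≈ 3.9699e-8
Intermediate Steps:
d(F) = 2*F*(85 + F) (d(F) = (2*F)*(85 + F) = 2*F*(85 + F))
((d(19/33) + 1/24897)/(7051 + 36668))/56777 = ((2*(19/33)*(85 + 19/33) + 1/24897)/(7051 + 36668))/56777 = ((2*(19*(1/33))*(85 + 19*(1/33)) + 1/24897)/43719)*(1/56777) = ((2*(19/33)*(85 + 19/33) + 1/24897)*(1/43719))*(1/56777) = ((2*(19/33)*(2824/33) + 1/24897)*(1/43719))*(1/56777) = ((107312/1089 + 1/24897)*(1/43719))*(1/56777) = ((890582651/9037611)*(1/43719))*(1/56777) = (890582651/395115315309)*(1/56777) = 127226093/3204780322471299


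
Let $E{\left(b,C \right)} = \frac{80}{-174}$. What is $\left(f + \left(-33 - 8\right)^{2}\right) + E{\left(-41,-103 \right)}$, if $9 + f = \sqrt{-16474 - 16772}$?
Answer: $\frac{145424}{87} + 3 i \sqrt{3694} \approx 1671.5 + 182.33 i$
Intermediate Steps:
$E{\left(b,C \right)} = - \frac{40}{87}$ ($E{\left(b,C \right)} = 80 \left(- \frac{1}{174}\right) = - \frac{40}{87}$)
$f = -9 + 3 i \sqrt{3694}$ ($f = -9 + \sqrt{-16474 - 16772} = -9 + \sqrt{-33246} = -9 + 3 i \sqrt{3694} \approx -9.0 + 182.33 i$)
$\left(f + \left(-33 - 8\right)^{2}\right) + E{\left(-41,-103 \right)} = \left(\left(-9 + 3 i \sqrt{3694}\right) + \left(-33 - 8\right)^{2}\right) - \frac{40}{87} = \left(\left(-9 + 3 i \sqrt{3694}\right) + \left(-41\right)^{2}\right) - \frac{40}{87} = \left(\left(-9 + 3 i \sqrt{3694}\right) + 1681\right) - \frac{40}{87} = \left(1672 + 3 i \sqrt{3694}\right) - \frac{40}{87} = \frac{145424}{87} + 3 i \sqrt{3694}$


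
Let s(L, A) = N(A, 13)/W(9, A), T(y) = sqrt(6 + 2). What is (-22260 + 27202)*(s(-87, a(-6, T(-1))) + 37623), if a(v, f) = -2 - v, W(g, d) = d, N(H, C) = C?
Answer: 371897855/2 ≈ 1.8595e+8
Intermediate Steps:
T(y) = 2*sqrt(2) (T(y) = sqrt(8) = 2*sqrt(2))
s(L, A) = 13/A
(-22260 + 27202)*(s(-87, a(-6, T(-1))) + 37623) = (-22260 + 27202)*(13/(-2 - 1*(-6)) + 37623) = 4942*(13/(-2 + 6) + 37623) = 4942*(13/4 + 37623) = 4942*(150505/4) = 371897855/2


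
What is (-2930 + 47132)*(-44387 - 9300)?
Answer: -2373072774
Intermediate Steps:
(-2930 + 47132)*(-44387 - 9300) = 44202*(-53687) = -2373072774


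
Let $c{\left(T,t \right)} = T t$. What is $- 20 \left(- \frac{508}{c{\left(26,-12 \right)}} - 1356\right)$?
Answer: $\frac{1056410}{39} \approx 27087.0$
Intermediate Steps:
$- 20 \left(- \frac{508}{c{\left(26,-12 \right)}} - 1356\right) = - 20 \left(- \frac{508}{26 \left(-12\right)} - 1356\right) = - 20 \left(- \frac{508}{-312} - 1356\right) = - 20 \left(\left(-508\right) \left(- \frac{1}{312}\right) - 1356\right) = - 20 \left(\frac{127}{78} - 1356\right) = \left(-20\right) \left(- \frac{105641}{78}\right) = \frac{1056410}{39}$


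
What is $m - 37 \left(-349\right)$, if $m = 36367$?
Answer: $49280$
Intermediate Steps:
$m - 37 \left(-349\right) = 36367 - 37 \left(-349\right) = 36367 - -12913 = 36367 + 12913 = 49280$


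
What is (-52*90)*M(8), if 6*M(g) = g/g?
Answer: -780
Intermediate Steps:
M(g) = 1/6 (M(g) = (g/g)/6 = (1/6)*1 = 1/6)
(-52*90)*M(8) = -52*90*(1/6) = -4680*1/6 = -780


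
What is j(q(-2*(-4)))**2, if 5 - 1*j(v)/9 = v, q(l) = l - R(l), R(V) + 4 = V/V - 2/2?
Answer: 3969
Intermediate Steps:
R(V) = -4 (R(V) = -4 + (V/V - 2/2) = -4 + (1 - 2*1/2) = -4 + (1 - 1) = -4 + 0 = -4)
q(l) = 4 + l (q(l) = l - 1*(-4) = l + 4 = 4 + l)
j(v) = 45 - 9*v
j(q(-2*(-4)))**2 = (45 - 9*(4 - 2*(-4)))**2 = (45 - 9*(4 + 8))**2 = (45 - 9*12)**2 = (45 - 108)**2 = (-63)**2 = 3969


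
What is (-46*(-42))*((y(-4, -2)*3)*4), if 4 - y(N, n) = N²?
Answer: -278208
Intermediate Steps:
y(N, n) = 4 - N²
(-46*(-42))*((y(-4, -2)*3)*4) = (-46*(-42))*(((4 - 1*(-4)²)*3)*4) = 1932*(((4 - 1*16)*3)*4) = 1932*(((4 - 16)*3)*4) = 1932*(-12*3*4) = 1932*(-36*4) = 1932*(-144) = -278208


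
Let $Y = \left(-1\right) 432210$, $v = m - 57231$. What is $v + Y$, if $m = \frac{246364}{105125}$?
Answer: $- \frac{51452238761}{105125} \approx -4.8944 \cdot 10^{5}$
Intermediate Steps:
$m = \frac{246364}{105125}$ ($m = 246364 \cdot \frac{1}{105125} = \frac{246364}{105125} \approx 2.3435$)
$v = - \frac{6016162511}{105125}$ ($v = \frac{246364}{105125} - 57231 = - \frac{6016162511}{105125} \approx -57229.0$)
$Y = -432210$
$v + Y = - \frac{6016162511}{105125} - 432210 = - \frac{51452238761}{105125}$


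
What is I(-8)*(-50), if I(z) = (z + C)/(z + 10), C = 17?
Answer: -225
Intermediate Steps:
I(z) = (17 + z)/(10 + z) (I(z) = (z + 17)/(z + 10) = (17 + z)/(10 + z))
I(-8)*(-50) = ((17 - 8)/(10 - 8))*(-50) = (9/2)*(-50) = -225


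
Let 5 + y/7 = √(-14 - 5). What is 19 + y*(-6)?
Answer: 229 - 42*I*√19 ≈ 229.0 - 183.07*I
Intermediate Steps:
y = -35 + 7*I*√19 (y = -35 + 7*√(-14 - 5) = -35 + 7*√(-19) = -35 + 7*(I*√19) = -35 + 7*I*√19 ≈ -35.0 + 30.512*I)
19 + y*(-6) = 19 + (-35 + 7*I*√19)*(-6) = 19 + (210 - 42*I*√19) = 229 - 42*I*√19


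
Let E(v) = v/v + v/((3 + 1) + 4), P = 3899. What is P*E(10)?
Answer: 35091/4 ≈ 8772.8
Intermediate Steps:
E(v) = 1 + v/8 (E(v) = 1 + v/(4 + 4) = 1 + v/8)
P*E(10) = 3899*(1 + (⅛)*10) = 3899*(1 + 5/4) = 3899*(9/4) = 35091/4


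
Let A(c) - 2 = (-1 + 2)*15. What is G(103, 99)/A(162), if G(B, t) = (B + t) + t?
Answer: 301/17 ≈ 17.706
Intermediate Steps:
G(B, t) = B + 2*t
A(c) = 17 (A(c) = 2 + (-1 + 2)*15 = 2 + 1*15 = 2 + 15 = 17)
G(103, 99)/A(162) = (103 + 2*99)/17 = (103 + 198)*(1/17) = 301*(1/17) = 301/17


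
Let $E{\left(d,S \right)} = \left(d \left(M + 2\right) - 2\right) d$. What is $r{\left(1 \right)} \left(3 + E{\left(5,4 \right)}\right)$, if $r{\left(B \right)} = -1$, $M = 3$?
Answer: $-118$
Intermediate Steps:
$E{\left(d,S \right)} = d \left(-2 + 5 d\right)$ ($E{\left(d,S \right)} = \left(d \left(3 + 2\right) - 2\right) d = \left(d 5 - 2\right) d = \left(5 d - 2\right) d = \left(-2 + 5 d\right) d = d \left(-2 + 5 d\right)$)
$r{\left(1 \right)} \left(3 + E{\left(5,4 \right)}\right) = - (3 + 5 \left(-2 + 5 \cdot 5\right)) = - (3 + 5 \left(-2 + 25\right)) = - (3 + 5 \cdot 23) = - (3 + 115) = \left(-1\right) 118 = -118$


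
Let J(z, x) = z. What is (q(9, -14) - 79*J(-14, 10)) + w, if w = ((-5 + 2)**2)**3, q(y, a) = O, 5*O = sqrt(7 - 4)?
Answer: 1835 + sqrt(3)/5 ≈ 1835.3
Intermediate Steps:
O = sqrt(3)/5 (O = sqrt(7 - 4)/5 = sqrt(3)/5 ≈ 0.34641)
q(y, a) = sqrt(3)/5
w = 729 (w = ((-3)**2)**3 = 9**3 = 729)
(q(9, -14) - 79*J(-14, 10)) + w = (sqrt(3)/5 - 79*(-14)) + 729 = (sqrt(3)/5 + 1106) + 729 = (1106 + sqrt(3)/5) + 729 = 1835 + sqrt(3)/5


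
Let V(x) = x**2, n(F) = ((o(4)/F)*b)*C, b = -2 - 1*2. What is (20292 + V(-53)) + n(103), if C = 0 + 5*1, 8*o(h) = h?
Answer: 2379393/103 ≈ 23101.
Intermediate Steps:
o(h) = h/8
C = 5 (C = 0 + 5 = 5)
b = -4 (b = -2 - 2 = -4)
n(F) = -10/F (n(F) = ((((1/8)*4)/F)*(-4))*5 = ((1/(2*F))*(-4))*5 = -2/F*5 = -10/F)
(20292 + V(-53)) + n(103) = (20292 + (-53)**2) - 10/103 = (20292 + 2809) - 10*1/103 = 23101 - 10/103 = 2379393/103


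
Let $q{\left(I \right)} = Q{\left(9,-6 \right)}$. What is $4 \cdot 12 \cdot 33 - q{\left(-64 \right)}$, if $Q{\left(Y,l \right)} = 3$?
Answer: $1581$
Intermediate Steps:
$q{\left(I \right)} = 3$
$4 \cdot 12 \cdot 33 - q{\left(-64 \right)} = 4 \cdot 12 \cdot 33 - 3 = 48 \cdot 33 - 3 = 1584 - 3 = 1581$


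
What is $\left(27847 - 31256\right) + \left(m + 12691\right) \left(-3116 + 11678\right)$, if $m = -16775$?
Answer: $-34970617$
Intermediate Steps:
$\left(27847 - 31256\right) + \left(m + 12691\right) \left(-3116 + 11678\right) = \left(27847 - 31256\right) + \left(-16775 + 12691\right) \left(-3116 + 11678\right) = -3409 - 34967208 = -34970617$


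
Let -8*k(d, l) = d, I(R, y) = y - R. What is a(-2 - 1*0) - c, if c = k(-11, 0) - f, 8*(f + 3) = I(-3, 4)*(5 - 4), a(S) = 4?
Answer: 1/2 ≈ 0.50000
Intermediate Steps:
k(d, l) = -d/8
f = -17/8 (f = -3 + ((4 - 1*(-3))*(5 - 4))/8 = -3 + ((4 + 3)*1)/8 = -3 + (7*1)/8 = -3 + (1/8)*7 = -3 + 7/8 = -17/8 ≈ -2.1250)
c = 7/2 (c = -1/8*(-11) - 1*(-17/8) = 11/8 + 17/8 = 7/2 ≈ 3.5000)
a(-2 - 1*0) - c = 4 - 1*7/2 = 4 - 7/2 = 1/2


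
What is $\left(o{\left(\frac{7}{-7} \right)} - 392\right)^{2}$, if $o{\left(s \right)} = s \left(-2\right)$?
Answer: $152100$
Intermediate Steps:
$o{\left(s \right)} = - 2 s$
$\left(o{\left(\frac{7}{-7} \right)} - 392\right)^{2} = \left(- 2 \frac{7}{-7} - 392\right)^{2} = \left(- 2 \cdot 7 \left(- \frac{1}{7}\right) - 392\right)^{2} = \left(\left(-2\right) \left(-1\right) - 392\right)^{2} = \left(2 - 392\right)^{2} = \left(-390\right)^{2} = 152100$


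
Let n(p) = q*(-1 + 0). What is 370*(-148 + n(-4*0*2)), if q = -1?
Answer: -54390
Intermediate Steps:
n(p) = 1 (n(p) = -(-1 + 0) = -1*(-1) = 1)
370*(-148 + n(-4*0*2)) = 370*(-148 + 1) = 370*(-147) = -54390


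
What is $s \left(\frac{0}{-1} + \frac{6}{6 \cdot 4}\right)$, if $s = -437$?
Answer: $- \frac{437}{4} \approx -109.25$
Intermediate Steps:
$s \left(\frac{0}{-1} + \frac{6}{6 \cdot 4}\right) = - 437 \left(\frac{0}{-1} + \frac{6}{6 \cdot 4}\right) = - 437 \left(0 \left(-1\right) + \frac{6}{24}\right) = - 437 \left(0 + 6 \cdot \frac{1}{24}\right) = - 437 \left(0 + \frac{1}{4}\right) = \left(-437\right) \frac{1}{4} = - \frac{437}{4}$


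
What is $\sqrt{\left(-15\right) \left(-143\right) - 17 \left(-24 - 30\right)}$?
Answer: $\sqrt{3063} \approx 55.344$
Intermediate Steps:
$\sqrt{\left(-15\right) \left(-143\right) - 17 \left(-24 - 30\right)} = \sqrt{2145 - -918} = \sqrt{2145 + 918} = \sqrt{3063}$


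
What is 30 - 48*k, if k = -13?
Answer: 654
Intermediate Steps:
30 - 48*k = 30 - 48*(-13) = 30 + 624 = 654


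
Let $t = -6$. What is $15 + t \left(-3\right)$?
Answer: $33$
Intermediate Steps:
$15 + t \left(-3\right) = 15 - -18 = 15 + 18 = 33$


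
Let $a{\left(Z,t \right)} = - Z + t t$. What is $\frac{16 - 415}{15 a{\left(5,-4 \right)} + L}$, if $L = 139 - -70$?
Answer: $- \frac{399}{374} \approx -1.0668$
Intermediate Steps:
$a{\left(Z,t \right)} = t^{2} - Z$ ($a{\left(Z,t \right)} = - Z + t^{2} = t^{2} - Z$)
$L = 209$ ($L = 139 + 70 = 209$)
$\frac{16 - 415}{15 a{\left(5,-4 \right)} + L} = \frac{16 - 415}{15 \left(\left(-4\right)^{2} - 5\right) + 209} = - \frac{399}{15 \left(16 - 5\right) + 209} = - \frac{399}{15 \cdot 11 + 209} = - \frac{399}{165 + 209} = - \frac{399}{374}$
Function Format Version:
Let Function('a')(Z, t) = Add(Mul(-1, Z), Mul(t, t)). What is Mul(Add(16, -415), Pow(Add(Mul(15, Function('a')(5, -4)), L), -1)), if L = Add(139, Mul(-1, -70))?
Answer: Rational(-399, 374) ≈ -1.0668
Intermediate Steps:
Function('a')(Z, t) = Add(Pow(t, 2), Mul(-1, Z)) (Function('a')(Z, t) = Add(Mul(-1, Z), Pow(t, 2)) = Add(Pow(t, 2), Mul(-1, Z)))
L = 209 (L = Add(139, 70) = 209)
Mul(Add(16, -415), Pow(Add(Mul(15, Function('a')(5, -4)), L), -1)) = Mul(Add(16, -415), Pow(Add(Mul(15, Add(Pow(-4, 2), Mul(-1, 5))), 209), -1)) = Mul(-399, Pow(Add(Mul(15, Add(16, -5)), 209), -1)) = Mul(-399, Pow(Add(Mul(15, 11), 209), -1)) = Mul(-399, Pow(Add(165, 209), -1)) = Mul(-399, Pow(374, -1)) = Mul(-399, Rational(1, 374)) = Rational(-399, 374)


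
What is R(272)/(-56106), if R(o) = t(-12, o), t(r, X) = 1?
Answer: -1/56106 ≈ -1.7823e-5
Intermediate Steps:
R(o) = 1
R(272)/(-56106) = 1/(-56106) = 1*(-1/56106) = -1/56106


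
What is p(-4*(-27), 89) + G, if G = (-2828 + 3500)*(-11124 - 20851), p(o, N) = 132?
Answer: -21487068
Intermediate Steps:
G = -21487200 (G = 672*(-31975) = -21487200)
p(-4*(-27), 89) + G = 132 - 21487200 = -21487068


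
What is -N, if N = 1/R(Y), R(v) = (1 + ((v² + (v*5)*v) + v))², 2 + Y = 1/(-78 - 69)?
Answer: -51883209/27821572804 ≈ -0.0018649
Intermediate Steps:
Y = -295/147 (Y = -2 + 1/(-78 - 69) = -2 + 1/(-147) = -2 - 1/147 = -295/147 ≈ -2.0068)
R(v) = (1 + v + 6*v²)² (R(v) = (1 + ((v² + (5*v)*v) + v))² = (1 + ((v² + 5*v²) + v))² = (1 + (6*v² + v))² = (1 + (v + 6*v²))² = (1 + v + 6*v²)²)
N = 51883209/27821572804 (N = 1/((1 - 295/147 + 6*(-295/147)²)²) = 1/((1 - 295/147 + 6*(87025/21609))²) = 1/((1 - 295/147 + 174050/7203)²) = 1/((166798/7203)²) = 1/(27821572804/51883209) = 51883209/27821572804 ≈ 0.0018649)
-N = -1*51883209/27821572804 = -51883209/27821572804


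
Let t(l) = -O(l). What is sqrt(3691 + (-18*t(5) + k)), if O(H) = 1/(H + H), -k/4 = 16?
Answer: 36*sqrt(70)/5 ≈ 60.240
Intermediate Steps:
k = -64 (k = -4*16 = -64)
O(H) = 1/(2*H)
t(l) = -1/(2*l)
sqrt(3691 + (-18*t(5) + k)) = sqrt(3691 + (-(-9)/5 - 64)) = sqrt(3691 + (-18*(-1/10) - 64)) = sqrt(3691 + (9/5 - 64)) = sqrt(3691 - 311/5) = sqrt(18144/5) = 36*sqrt(70)/5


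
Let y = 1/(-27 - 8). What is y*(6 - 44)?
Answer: 38/35 ≈ 1.0857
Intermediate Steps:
y = -1/35 (y = 1/(-35) = -1/35 ≈ -0.028571)
y*(6 - 44) = -(6 - 44)/35 = -1/35*(-38) = 38/35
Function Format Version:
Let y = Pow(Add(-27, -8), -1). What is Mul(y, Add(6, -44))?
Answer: Rational(38, 35) ≈ 1.0857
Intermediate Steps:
y = Rational(-1, 35) (y = Pow(-35, -1) = Rational(-1, 35) ≈ -0.028571)
Mul(y, Add(6, -44)) = Mul(Rational(-1, 35), Add(6, -44)) = Mul(Rational(-1, 35), -38) = Rational(38, 35)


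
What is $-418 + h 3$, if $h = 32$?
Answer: $-322$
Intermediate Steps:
$-418 + h 3 = -418 + 32 \cdot 3 = -418 + 96 = -322$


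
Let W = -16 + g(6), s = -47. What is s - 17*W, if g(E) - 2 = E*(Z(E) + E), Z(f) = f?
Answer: -1033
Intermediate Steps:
g(E) = 2 + 2*E² (g(E) = 2 + E*(E + E) = 2 + E*(2*E) = 2 + 2*E²)
W = 58 (W = -16 + (2 + 2*6²) = -16 + (2 + 2*36) = -16 + (2 + 72) = -16 + 74 = 58)
s - 17*W = -47 - 17*58 = -47 - 986 = -1033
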